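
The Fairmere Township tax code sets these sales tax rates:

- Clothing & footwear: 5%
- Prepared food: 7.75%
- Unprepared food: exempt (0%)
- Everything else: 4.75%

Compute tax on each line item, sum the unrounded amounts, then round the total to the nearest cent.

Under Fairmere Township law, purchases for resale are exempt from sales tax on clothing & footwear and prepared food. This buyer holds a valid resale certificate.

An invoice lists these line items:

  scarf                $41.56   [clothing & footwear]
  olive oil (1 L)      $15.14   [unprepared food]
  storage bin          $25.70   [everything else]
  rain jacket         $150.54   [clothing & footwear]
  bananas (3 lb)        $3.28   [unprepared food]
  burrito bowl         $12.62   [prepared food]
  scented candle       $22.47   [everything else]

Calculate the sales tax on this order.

$2.29

Scarf $41.56: clothing & footwear, buyer-exempt → 0% → $0.00
Olive oil (1 L) $15.14: unprepared food → 0% → $0.00
Storage bin $25.70: everything else → 4.75% → $1.22075
Rain jacket $150.54: clothing & footwear, buyer-exempt → 0% → $0.00
Bananas (3 lb) $3.28: unprepared food → 0% → $0.00
Burrito bowl $12.62: prepared food, buyer-exempt → 0% → $0.00
Scented candle $22.47: everything else → 4.75% → $1.067325
Unrounded tax sum = $2.288075 → $2.29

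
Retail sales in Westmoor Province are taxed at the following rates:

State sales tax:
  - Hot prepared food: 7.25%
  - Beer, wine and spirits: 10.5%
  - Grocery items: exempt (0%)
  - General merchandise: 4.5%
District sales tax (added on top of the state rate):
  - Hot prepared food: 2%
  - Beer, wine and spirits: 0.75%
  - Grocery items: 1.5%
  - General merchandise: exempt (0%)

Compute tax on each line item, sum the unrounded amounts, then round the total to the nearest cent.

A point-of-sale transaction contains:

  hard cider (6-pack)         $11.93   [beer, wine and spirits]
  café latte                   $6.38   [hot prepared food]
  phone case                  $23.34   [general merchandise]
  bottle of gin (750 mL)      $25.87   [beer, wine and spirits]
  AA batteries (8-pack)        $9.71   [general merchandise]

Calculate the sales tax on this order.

Hard cider (6-pack) $11.93: beer, wine and spirits → 10.5% + 0.75% district = 11.25% → $1.342125
Café latte $6.38: hot prepared food → 7.25% + 2% district = 9.25% → $0.59015
Phone case $23.34: general merchandise → 4.5% + 0% district = 4.5% → $1.0503
Bottle of gin (750 mL) $25.87: beer, wine and spirits → 10.5% + 0.75% district = 11.25% → $2.910375
AA batteries (8-pack) $9.71: general merchandise → 4.5% + 0% district = 4.5% → $0.43695
Unrounded tax sum = $6.3299 → $6.33

$6.33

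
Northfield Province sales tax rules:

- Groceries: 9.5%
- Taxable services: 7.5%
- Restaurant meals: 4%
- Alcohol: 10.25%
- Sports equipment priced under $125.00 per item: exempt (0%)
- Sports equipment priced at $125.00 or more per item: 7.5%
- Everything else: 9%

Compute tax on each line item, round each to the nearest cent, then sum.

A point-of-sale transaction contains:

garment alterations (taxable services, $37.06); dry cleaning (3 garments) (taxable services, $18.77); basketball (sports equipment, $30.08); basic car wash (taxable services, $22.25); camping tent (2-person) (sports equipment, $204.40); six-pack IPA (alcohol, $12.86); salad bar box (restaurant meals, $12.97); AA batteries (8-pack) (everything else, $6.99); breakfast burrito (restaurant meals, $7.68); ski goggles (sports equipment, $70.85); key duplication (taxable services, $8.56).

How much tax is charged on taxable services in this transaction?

$6.50

Garment alterations $37.06: taxable services → 7.5% → $2.78
Dry cleaning (3 garments) $18.77: taxable services → 7.5% → $1.41
Basic car wash $22.25: taxable services → 7.5% → $1.67
Key duplication $8.56: taxable services → 7.5% → $0.64
Tax on taxable services = $2.78 + $1.41 + $1.67 + $0.64 = $6.50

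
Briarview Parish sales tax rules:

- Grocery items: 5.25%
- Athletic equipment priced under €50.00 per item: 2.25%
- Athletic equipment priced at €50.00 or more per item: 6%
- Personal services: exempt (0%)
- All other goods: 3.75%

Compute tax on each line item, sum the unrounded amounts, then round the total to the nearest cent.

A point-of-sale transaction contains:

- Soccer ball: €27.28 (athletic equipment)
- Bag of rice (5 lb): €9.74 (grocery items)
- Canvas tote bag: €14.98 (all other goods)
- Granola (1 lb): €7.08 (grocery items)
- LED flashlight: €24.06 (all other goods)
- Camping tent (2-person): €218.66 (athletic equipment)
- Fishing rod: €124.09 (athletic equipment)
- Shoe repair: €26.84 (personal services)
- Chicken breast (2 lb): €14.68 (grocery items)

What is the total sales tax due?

€24.30

Soccer ball €27.28: athletic equipment, under €50.00 → 2.25% → €0.6138
Bag of rice (5 lb) €9.74: grocery items → 5.25% → €0.51135
Canvas tote bag €14.98: all other goods → 3.75% → €0.56175
Granola (1 lb) €7.08: grocery items → 5.25% → €0.3717
LED flashlight €24.06: all other goods → 3.75% → €0.90225
Camping tent (2-person) €218.66: athletic equipment, €50.00 or more → 6% → €13.1196
Fishing rod €124.09: athletic equipment, €50.00 or more → 6% → €7.4454
Shoe repair €26.84: personal services → 0% → €0.00
Chicken breast (2 lb) €14.68: grocery items → 5.25% → €0.7707
Unrounded tax sum = €24.29655 → €24.30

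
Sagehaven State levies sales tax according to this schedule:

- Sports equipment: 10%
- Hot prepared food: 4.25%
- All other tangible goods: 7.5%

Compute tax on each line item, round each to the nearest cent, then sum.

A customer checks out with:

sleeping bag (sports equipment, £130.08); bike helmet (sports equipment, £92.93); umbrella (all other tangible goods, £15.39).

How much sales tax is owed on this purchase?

Sleeping bag £130.08: sports equipment → 10% → £13.01
Bike helmet £92.93: sports equipment → 10% → £9.29
Umbrella £15.39: all other tangible goods → 7.5% → £1.15
Total tax = £13.01 + £9.29 + £1.15 = £23.45

£23.45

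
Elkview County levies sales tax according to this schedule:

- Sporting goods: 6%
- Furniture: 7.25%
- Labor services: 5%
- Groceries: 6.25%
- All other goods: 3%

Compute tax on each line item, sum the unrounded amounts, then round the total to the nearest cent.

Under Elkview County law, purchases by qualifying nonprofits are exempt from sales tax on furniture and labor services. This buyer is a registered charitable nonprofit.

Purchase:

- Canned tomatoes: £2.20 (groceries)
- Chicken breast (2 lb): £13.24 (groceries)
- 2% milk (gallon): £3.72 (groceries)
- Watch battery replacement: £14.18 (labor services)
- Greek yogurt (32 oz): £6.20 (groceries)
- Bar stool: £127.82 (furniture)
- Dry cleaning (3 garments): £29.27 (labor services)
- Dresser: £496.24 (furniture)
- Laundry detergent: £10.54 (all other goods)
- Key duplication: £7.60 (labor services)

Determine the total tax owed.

Canned tomatoes £2.20: groceries → 6.25% → £0.1375
Chicken breast (2 lb) £13.24: groceries → 6.25% → £0.8275
2% milk (gallon) £3.72: groceries → 6.25% → £0.2325
Watch battery replacement £14.18: labor services, buyer-exempt → 0% → £0.00
Greek yogurt (32 oz) £6.20: groceries → 6.25% → £0.3875
Bar stool £127.82: furniture, buyer-exempt → 0% → £0.00
Dry cleaning (3 garments) £29.27: labor services, buyer-exempt → 0% → £0.00
Dresser £496.24: furniture, buyer-exempt → 0% → £0.00
Laundry detergent £10.54: all other goods → 3% → £0.3162
Key duplication £7.60: labor services, buyer-exempt → 0% → £0.00
Unrounded tax sum = £1.9012 → £1.90

£1.90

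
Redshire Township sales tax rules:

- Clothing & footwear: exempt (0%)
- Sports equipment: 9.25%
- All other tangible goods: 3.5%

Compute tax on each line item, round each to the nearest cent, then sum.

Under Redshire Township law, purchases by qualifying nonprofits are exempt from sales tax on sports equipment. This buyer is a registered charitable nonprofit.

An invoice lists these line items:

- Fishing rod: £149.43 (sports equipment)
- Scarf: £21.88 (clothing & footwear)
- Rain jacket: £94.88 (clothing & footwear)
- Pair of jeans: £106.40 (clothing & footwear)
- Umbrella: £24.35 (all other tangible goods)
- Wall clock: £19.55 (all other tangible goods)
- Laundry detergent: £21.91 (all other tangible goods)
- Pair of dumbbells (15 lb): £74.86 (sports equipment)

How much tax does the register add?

Fishing rod £149.43: sports equipment, buyer-exempt → 0% → £0.00
Scarf £21.88: clothing & footwear → 0% → £0.00
Rain jacket £94.88: clothing & footwear → 0% → £0.00
Pair of jeans £106.40: clothing & footwear → 0% → £0.00
Umbrella £24.35: all other tangible goods → 3.5% → £0.85
Wall clock £19.55: all other tangible goods → 3.5% → £0.68
Laundry detergent £21.91: all other tangible goods → 3.5% → £0.77
Pair of dumbbells (15 lb) £74.86: sports equipment, buyer-exempt → 0% → £0.00
Total tax = £0.85 + £0.68 + £0.77 = £2.30

£2.30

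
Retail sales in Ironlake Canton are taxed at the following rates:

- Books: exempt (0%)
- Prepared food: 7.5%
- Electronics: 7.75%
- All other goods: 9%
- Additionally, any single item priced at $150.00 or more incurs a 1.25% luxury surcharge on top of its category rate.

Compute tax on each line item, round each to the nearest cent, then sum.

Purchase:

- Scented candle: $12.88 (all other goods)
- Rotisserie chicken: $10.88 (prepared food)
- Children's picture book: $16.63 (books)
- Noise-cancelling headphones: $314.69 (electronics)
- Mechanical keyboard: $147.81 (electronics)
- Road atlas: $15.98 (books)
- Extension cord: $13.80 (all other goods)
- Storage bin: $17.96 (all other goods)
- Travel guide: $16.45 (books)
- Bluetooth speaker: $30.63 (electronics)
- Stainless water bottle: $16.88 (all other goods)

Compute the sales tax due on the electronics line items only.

Noise-cancelling headphones $314.69: electronics → 7.75% + 1.25% surcharge = 9% → $28.32
Mechanical keyboard $147.81: electronics → 7.75% → $11.46
Bluetooth speaker $30.63: electronics → 7.75% → $2.37
Tax on electronics = $28.32 + $11.46 + $2.37 = $42.15

$42.15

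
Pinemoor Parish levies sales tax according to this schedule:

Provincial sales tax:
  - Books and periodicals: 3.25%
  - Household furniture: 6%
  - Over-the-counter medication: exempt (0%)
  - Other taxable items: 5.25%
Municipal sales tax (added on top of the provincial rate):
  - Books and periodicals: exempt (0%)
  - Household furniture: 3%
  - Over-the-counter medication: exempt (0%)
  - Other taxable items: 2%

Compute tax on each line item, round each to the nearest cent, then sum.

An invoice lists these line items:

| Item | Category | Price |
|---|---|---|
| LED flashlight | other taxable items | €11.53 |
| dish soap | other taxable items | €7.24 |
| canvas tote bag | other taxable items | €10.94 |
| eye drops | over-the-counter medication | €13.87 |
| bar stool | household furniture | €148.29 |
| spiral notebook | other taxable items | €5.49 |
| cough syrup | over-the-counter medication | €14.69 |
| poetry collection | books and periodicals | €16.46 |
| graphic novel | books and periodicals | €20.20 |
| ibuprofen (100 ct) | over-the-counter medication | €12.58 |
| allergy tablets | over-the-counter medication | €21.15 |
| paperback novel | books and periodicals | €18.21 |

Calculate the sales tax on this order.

€17.68

LED flashlight €11.53: other taxable items → 5.25% + 2% municipal = 7.25% → €0.84
Dish soap €7.24: other taxable items → 5.25% + 2% municipal = 7.25% → €0.52
Canvas tote bag €10.94: other taxable items → 5.25% + 2% municipal = 7.25% → €0.79
Eye drops €13.87: over-the-counter medication → 0% + 0% municipal = 0% → €0.00
Bar stool €148.29: household furniture → 6% + 3% municipal = 9% → €13.35
Spiral notebook €5.49: other taxable items → 5.25% + 2% municipal = 7.25% → €0.40
Cough syrup €14.69: over-the-counter medication → 0% + 0% municipal = 0% → €0.00
Poetry collection €16.46: books and periodicals → 3.25% + 0% municipal = 3.25% → €0.53
Graphic novel €20.20: books and periodicals → 3.25% + 0% municipal = 3.25% → €0.66
Ibuprofen (100 ct) €12.58: over-the-counter medication → 0% + 0% municipal = 0% → €0.00
Allergy tablets €21.15: over-the-counter medication → 0% + 0% municipal = 0% → €0.00
Paperback novel €18.21: books and periodicals → 3.25% + 0% municipal = 3.25% → €0.59
Total tax = €0.84 + €0.52 + €0.79 + €13.35 + €0.40 + €0.53 + €0.66 + €0.59 = €17.68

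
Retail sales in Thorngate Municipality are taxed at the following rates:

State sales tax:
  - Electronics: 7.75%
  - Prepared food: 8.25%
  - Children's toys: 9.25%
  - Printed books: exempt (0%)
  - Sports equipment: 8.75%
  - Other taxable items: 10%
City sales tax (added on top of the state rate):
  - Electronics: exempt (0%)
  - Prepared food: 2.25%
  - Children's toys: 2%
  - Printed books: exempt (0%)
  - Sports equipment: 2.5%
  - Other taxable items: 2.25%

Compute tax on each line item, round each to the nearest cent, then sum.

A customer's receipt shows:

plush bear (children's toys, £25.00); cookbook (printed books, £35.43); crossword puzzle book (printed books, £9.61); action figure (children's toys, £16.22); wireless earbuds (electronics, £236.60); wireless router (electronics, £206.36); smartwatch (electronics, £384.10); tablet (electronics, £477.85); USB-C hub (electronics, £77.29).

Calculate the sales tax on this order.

£111.75

Plush bear £25.00: children's toys → 9.25% + 2% city = 11.25% → £2.81
Cookbook £35.43: printed books → 0% + 0% city = 0% → £0.00
Crossword puzzle book £9.61: printed books → 0% + 0% city = 0% → £0.00
Action figure £16.22: children's toys → 9.25% + 2% city = 11.25% → £1.82
Wireless earbuds £236.60: electronics → 7.75% + 0% city = 7.75% → £18.34
Wireless router £206.36: electronics → 7.75% + 0% city = 7.75% → £15.99
Smartwatch £384.10: electronics → 7.75% + 0% city = 7.75% → £29.77
Tablet £477.85: electronics → 7.75% + 0% city = 7.75% → £37.03
USB-C hub £77.29: electronics → 7.75% + 0% city = 7.75% → £5.99
Total tax = £2.81 + £1.82 + £18.34 + £15.99 + £29.77 + £37.03 + £5.99 = £111.75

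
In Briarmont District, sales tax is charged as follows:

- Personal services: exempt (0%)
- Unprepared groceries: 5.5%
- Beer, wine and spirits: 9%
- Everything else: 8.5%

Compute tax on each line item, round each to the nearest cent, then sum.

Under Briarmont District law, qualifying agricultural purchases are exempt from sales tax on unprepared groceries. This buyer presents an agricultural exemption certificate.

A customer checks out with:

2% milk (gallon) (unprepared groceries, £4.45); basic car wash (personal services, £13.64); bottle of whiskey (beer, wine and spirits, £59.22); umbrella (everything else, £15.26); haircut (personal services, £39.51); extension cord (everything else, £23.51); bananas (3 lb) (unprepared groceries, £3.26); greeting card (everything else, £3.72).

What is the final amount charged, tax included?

2% milk (gallon) £4.45: unprepared groceries, buyer-exempt → 0% → £0.00
Basic car wash £13.64: personal services → 0% → £0.00
Bottle of whiskey £59.22: beer, wine and spirits → 9% → £5.33
Umbrella £15.26: everything else → 8.5% → £1.30
Haircut £39.51: personal services → 0% → £0.00
Extension cord £23.51: everything else → 8.5% → £2.00
Bananas (3 lb) £3.26: unprepared groceries, buyer-exempt → 0% → £0.00
Greeting card £3.72: everything else → 8.5% → £0.32
Subtotal = £162.57; tax = £8.95; total due = £171.52

£171.52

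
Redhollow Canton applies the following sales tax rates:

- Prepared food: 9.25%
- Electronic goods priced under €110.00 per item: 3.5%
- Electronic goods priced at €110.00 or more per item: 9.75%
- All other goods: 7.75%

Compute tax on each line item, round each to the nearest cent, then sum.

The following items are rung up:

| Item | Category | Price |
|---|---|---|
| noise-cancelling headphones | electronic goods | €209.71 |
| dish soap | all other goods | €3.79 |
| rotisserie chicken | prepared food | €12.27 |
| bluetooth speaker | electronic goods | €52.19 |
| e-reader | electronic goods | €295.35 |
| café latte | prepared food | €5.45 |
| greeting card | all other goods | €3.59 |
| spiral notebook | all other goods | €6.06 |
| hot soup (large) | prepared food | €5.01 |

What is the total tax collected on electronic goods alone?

€51.08

Noise-cancelling headphones €209.71: electronic goods, €110.00 or more → 9.75% → €20.45
Bluetooth speaker €52.19: electronic goods, under €110.00 → 3.5% → €1.83
E-reader €295.35: electronic goods, €110.00 or more → 9.75% → €28.80
Tax on electronic goods = €20.45 + €1.83 + €28.80 = €51.08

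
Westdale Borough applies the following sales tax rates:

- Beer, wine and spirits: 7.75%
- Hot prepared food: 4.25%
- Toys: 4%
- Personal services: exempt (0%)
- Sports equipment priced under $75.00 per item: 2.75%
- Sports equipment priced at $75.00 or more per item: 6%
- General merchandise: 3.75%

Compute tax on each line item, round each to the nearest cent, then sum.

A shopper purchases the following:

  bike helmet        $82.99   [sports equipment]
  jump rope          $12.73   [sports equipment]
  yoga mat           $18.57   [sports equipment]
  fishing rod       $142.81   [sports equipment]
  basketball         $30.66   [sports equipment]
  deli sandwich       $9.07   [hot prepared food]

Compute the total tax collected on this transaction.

$15.64

Bike helmet $82.99: sports equipment, $75.00 or more → 6% → $4.98
Jump rope $12.73: sports equipment, under $75.00 → 2.75% → $0.35
Yoga mat $18.57: sports equipment, under $75.00 → 2.75% → $0.51
Fishing rod $142.81: sports equipment, $75.00 or more → 6% → $8.57
Basketball $30.66: sports equipment, under $75.00 → 2.75% → $0.84
Deli sandwich $9.07: hot prepared food → 4.25% → $0.39
Total tax = $4.98 + $0.35 + $0.51 + $8.57 + $0.84 + $0.39 = $15.64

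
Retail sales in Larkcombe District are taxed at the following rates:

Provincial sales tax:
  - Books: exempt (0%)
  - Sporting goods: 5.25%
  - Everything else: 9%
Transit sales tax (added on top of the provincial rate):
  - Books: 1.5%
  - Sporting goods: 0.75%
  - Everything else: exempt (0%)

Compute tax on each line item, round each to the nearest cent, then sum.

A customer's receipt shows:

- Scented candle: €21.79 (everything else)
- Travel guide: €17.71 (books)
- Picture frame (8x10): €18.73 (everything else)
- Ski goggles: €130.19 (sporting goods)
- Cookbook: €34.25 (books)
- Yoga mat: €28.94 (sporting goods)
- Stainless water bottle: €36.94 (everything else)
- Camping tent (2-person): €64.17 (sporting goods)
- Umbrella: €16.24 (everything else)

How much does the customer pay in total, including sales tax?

Scented candle €21.79: everything else → 9% + 0% transit = 9% → €1.96
Travel guide €17.71: books → 0% + 1.5% transit = 1.5% → €0.27
Picture frame (8x10) €18.73: everything else → 9% + 0% transit = 9% → €1.69
Ski goggles €130.19: sporting goods → 5.25% + 0.75% transit = 6% → €7.81
Cookbook €34.25: books → 0% + 1.5% transit = 1.5% → €0.51
Yoga mat €28.94: sporting goods → 5.25% + 0.75% transit = 6% → €1.74
Stainless water bottle €36.94: everything else → 9% + 0% transit = 9% → €3.32
Camping tent (2-person) €64.17: sporting goods → 5.25% + 0.75% transit = 6% → €3.85
Umbrella €16.24: everything else → 9% + 0% transit = 9% → €1.46
Subtotal = €368.96; tax = €22.61; total due = €391.57

€391.57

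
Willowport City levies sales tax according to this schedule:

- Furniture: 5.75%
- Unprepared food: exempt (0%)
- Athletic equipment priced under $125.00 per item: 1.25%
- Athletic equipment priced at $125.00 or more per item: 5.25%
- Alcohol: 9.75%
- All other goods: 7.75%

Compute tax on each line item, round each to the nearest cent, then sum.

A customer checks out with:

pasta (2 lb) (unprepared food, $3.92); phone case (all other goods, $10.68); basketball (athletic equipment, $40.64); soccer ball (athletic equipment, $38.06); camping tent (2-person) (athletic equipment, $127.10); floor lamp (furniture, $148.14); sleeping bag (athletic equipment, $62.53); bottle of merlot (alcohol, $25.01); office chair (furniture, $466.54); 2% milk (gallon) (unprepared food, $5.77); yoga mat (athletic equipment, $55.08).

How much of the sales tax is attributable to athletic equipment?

Basketball $40.64: athletic equipment, under $125.00 → 1.25% → $0.51
Soccer ball $38.06: athletic equipment, under $125.00 → 1.25% → $0.48
Camping tent (2-person) $127.10: athletic equipment, $125.00 or more → 5.25% → $6.67
Sleeping bag $62.53: athletic equipment, under $125.00 → 1.25% → $0.78
Yoga mat $55.08: athletic equipment, under $125.00 → 1.25% → $0.69
Tax on athletic equipment = $0.51 + $0.48 + $6.67 + $0.78 + $0.69 = $9.13

$9.13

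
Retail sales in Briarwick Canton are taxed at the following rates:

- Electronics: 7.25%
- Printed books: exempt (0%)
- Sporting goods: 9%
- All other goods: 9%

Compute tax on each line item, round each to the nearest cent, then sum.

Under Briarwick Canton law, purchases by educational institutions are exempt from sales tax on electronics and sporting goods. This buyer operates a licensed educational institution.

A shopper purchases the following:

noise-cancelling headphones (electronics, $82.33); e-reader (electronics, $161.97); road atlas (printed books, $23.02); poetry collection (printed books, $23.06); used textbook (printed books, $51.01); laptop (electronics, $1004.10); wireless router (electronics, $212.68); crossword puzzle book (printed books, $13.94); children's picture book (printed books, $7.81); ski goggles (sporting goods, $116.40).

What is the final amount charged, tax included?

Noise-cancelling headphones $82.33: electronics, buyer-exempt → 0% → $0.00
E-reader $161.97: electronics, buyer-exempt → 0% → $0.00
Road atlas $23.02: printed books → 0% → $0.00
Poetry collection $23.06: printed books → 0% → $0.00
Used textbook $51.01: printed books → 0% → $0.00
Laptop $1004.10: electronics, buyer-exempt → 0% → $0.00
Wireless router $212.68: electronics, buyer-exempt → 0% → $0.00
Crossword puzzle book $13.94: printed books → 0% → $0.00
Children's picture book $7.81: printed books → 0% → $0.00
Ski goggles $116.40: sporting goods, buyer-exempt → 0% → $0.00
Subtotal = $1696.32; tax = $0.00; total due = $1696.32

$1696.32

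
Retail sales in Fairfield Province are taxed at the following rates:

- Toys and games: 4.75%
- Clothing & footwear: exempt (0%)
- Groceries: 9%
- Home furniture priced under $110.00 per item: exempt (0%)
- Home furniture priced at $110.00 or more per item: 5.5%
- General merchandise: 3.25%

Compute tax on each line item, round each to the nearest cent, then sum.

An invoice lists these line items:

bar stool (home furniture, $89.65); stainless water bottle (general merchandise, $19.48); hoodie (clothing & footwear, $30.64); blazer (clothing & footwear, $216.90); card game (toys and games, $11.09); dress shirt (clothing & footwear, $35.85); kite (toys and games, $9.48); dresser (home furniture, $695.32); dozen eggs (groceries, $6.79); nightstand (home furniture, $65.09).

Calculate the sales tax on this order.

$40.46

Bar stool $89.65: home furniture, under $110.00 → 0% → $0.00
Stainless water bottle $19.48: general merchandise → 3.25% → $0.63
Hoodie $30.64: clothing & footwear → 0% → $0.00
Blazer $216.90: clothing & footwear → 0% → $0.00
Card game $11.09: toys and games → 4.75% → $0.53
Dress shirt $35.85: clothing & footwear → 0% → $0.00
Kite $9.48: toys and games → 4.75% → $0.45
Dresser $695.32: home furniture, $110.00 or more → 5.5% → $38.24
Dozen eggs $6.79: groceries → 9% → $0.61
Nightstand $65.09: home furniture, under $110.00 → 0% → $0.00
Total tax = $0.63 + $0.53 + $0.45 + $38.24 + $0.61 = $40.46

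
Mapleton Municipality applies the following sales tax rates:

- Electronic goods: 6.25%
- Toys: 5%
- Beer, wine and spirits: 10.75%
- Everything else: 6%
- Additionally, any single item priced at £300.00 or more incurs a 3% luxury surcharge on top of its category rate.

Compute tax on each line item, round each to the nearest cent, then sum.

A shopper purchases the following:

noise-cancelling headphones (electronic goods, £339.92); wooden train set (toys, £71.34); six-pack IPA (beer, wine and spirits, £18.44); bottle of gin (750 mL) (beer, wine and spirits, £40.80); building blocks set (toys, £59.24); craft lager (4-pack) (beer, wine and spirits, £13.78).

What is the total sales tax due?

Noise-cancelling headphones £339.92: electronic goods → 6.25% + 3% surcharge = 9.25% → £31.44
Wooden train set £71.34: toys → 5% → £3.57
Six-pack IPA £18.44: beer, wine and spirits → 10.75% → £1.98
Bottle of gin (750 mL) £40.80: beer, wine and spirits → 10.75% → £4.39
Building blocks set £59.24: toys → 5% → £2.96
Craft lager (4-pack) £13.78: beer, wine and spirits → 10.75% → £1.48
Total tax = £31.44 + £3.57 + £1.98 + £4.39 + £2.96 + £1.48 = £45.82

£45.82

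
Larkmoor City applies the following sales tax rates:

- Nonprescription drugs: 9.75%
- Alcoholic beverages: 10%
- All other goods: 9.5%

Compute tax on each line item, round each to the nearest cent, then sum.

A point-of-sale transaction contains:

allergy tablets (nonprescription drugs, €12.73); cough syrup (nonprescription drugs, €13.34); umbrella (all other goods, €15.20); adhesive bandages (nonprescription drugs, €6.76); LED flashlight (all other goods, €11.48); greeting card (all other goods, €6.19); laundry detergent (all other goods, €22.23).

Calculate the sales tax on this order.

Allergy tablets €12.73: nonprescription drugs → 9.75% → €1.24
Cough syrup €13.34: nonprescription drugs → 9.75% → €1.30
Umbrella €15.20: all other goods → 9.5% → €1.44
Adhesive bandages €6.76: nonprescription drugs → 9.75% → €0.66
LED flashlight €11.48: all other goods → 9.5% → €1.09
Greeting card €6.19: all other goods → 9.5% → €0.59
Laundry detergent €22.23: all other goods → 9.5% → €2.11
Total tax = €1.24 + €1.30 + €1.44 + €0.66 + €1.09 + €0.59 + €2.11 = €8.43

€8.43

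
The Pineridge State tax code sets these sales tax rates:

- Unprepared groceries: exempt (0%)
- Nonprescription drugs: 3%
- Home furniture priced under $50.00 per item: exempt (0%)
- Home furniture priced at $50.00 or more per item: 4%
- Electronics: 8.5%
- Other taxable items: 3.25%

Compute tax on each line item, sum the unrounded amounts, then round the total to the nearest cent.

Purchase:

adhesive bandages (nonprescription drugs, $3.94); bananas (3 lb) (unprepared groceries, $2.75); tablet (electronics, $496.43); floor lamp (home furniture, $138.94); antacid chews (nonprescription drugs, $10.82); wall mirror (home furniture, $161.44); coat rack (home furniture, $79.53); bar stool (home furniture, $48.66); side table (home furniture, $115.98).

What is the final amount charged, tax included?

$1120.96

Adhesive bandages $3.94: nonprescription drugs → 3% → $0.1182
Bananas (3 lb) $2.75: unprepared groceries → 0% → $0.00
Tablet $496.43: electronics → 8.5% → $42.19655
Floor lamp $138.94: home furniture, $50.00 or more → 4% → $5.5576
Antacid chews $10.82: nonprescription drugs → 3% → $0.3246
Wall mirror $161.44: home furniture, $50.00 or more → 4% → $6.4576
Coat rack $79.53: home furniture, $50.00 or more → 4% → $3.1812
Bar stool $48.66: home furniture, under $50.00 → 0% → $0.00
Side table $115.98: home furniture, $50.00 or more → 4% → $4.6392
Subtotal = $1058.49; unrounded tax = $62.47495 → $62.47; total due = $1120.96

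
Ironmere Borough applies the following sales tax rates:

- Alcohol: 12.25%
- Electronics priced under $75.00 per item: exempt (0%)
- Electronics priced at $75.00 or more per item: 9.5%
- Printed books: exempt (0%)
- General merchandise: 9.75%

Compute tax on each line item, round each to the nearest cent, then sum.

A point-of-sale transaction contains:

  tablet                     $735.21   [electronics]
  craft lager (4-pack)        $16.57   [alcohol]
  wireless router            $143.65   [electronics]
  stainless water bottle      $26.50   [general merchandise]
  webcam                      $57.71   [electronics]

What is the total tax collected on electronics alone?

Tablet $735.21: electronics, $75.00 or more → 9.5% → $69.84
Wireless router $143.65: electronics, $75.00 or more → 9.5% → $13.65
Webcam $57.71: electronics, under $75.00 → 0% → $0.00
Tax on electronics = $69.84 + $13.65 + $0.00 = $83.49

$83.49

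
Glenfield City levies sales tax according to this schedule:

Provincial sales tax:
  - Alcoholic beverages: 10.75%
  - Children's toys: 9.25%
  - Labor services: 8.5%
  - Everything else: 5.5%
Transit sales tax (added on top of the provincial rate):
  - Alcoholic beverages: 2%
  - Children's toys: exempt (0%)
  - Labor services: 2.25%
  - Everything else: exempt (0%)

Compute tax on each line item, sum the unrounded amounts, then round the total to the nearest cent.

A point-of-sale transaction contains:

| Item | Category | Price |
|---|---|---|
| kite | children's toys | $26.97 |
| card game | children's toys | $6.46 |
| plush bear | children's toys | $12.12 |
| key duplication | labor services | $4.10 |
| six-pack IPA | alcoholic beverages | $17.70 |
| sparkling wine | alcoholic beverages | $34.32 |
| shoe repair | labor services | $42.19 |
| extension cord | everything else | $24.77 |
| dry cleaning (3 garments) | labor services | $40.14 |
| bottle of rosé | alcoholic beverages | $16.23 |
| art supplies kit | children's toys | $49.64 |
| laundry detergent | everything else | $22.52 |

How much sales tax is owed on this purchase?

$29.40

Kite $26.97: children's toys → 9.25% + 0% transit = 9.25% → $2.494725
Card game $6.46: children's toys → 9.25% + 0% transit = 9.25% → $0.59755
Plush bear $12.12: children's toys → 9.25% + 0% transit = 9.25% → $1.1211
Key duplication $4.10: labor services → 8.5% + 2.25% transit = 10.75% → $0.44075
Six-pack IPA $17.70: alcoholic beverages → 10.75% + 2% transit = 12.75% → $2.25675
Sparkling wine $34.32: alcoholic beverages → 10.75% + 2% transit = 12.75% → $4.3758
Shoe repair $42.19: labor services → 8.5% + 2.25% transit = 10.75% → $4.535425
Extension cord $24.77: everything else → 5.5% + 0% transit = 5.5% → $1.36235
Dry cleaning (3 garments) $40.14: labor services → 8.5% + 2.25% transit = 10.75% → $4.31505
Bottle of rosé $16.23: alcoholic beverages → 10.75% + 2% transit = 12.75% → $2.069325
Art supplies kit $49.64: children's toys → 9.25% + 0% transit = 9.25% → $4.5917
Laundry detergent $22.52: everything else → 5.5% + 0% transit = 5.5% → $1.2386
Unrounded tax sum = $29.399125 → $29.40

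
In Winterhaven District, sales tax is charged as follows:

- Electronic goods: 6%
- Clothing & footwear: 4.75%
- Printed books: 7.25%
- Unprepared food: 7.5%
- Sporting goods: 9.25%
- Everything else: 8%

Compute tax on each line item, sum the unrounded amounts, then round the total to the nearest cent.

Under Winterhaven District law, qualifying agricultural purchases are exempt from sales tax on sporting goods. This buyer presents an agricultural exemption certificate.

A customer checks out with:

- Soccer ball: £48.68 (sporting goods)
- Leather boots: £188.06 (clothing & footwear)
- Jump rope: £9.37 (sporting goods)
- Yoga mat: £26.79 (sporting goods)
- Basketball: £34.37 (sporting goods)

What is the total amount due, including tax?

Soccer ball £48.68: sporting goods, buyer-exempt → 0% → £0.00
Leather boots £188.06: clothing & footwear → 4.75% → £8.93285
Jump rope £9.37: sporting goods, buyer-exempt → 0% → £0.00
Yoga mat £26.79: sporting goods, buyer-exempt → 0% → £0.00
Basketball £34.37: sporting goods, buyer-exempt → 0% → £0.00
Subtotal = £307.27; unrounded tax = £8.93285 → £8.93; total due = £316.20

£316.20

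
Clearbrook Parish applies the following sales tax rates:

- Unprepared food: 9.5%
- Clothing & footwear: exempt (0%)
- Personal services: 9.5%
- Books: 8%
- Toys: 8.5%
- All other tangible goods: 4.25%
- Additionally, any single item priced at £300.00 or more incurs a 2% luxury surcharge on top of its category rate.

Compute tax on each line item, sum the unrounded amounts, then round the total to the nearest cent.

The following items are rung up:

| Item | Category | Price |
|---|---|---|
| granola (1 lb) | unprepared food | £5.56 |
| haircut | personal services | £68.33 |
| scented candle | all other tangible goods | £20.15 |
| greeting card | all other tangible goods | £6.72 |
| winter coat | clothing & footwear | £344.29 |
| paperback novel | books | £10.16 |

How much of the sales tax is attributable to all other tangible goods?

£1.14

Scented candle £20.15: all other tangible goods → 4.25% → £0.856375
Greeting card £6.72: all other tangible goods → 4.25% → £0.2856
Tax on all other tangible goods: unrounded sum = £1.141975 → £1.14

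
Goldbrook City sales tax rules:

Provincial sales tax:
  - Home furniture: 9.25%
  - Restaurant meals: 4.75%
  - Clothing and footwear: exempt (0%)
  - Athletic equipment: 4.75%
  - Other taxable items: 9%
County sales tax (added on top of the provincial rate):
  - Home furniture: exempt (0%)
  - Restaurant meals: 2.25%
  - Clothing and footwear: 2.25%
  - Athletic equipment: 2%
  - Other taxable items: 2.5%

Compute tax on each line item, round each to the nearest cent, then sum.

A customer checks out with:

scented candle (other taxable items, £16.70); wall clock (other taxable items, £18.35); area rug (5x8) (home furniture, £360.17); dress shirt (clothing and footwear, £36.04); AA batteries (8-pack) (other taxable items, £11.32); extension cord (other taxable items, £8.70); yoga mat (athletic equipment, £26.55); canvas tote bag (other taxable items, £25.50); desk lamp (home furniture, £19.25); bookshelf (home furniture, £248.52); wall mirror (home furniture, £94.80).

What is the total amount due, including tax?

Scented candle £16.70: other taxable items → 9% + 2.5% county = 11.5% → £1.92
Wall clock £18.35: other taxable items → 9% + 2.5% county = 11.5% → £2.11
Area rug (5x8) £360.17: home furniture → 9.25% + 0% county = 9.25% → £33.32
Dress shirt £36.04: clothing and footwear → 0% + 2.25% county = 2.25% → £0.81
AA batteries (8-pack) £11.32: other taxable items → 9% + 2.5% county = 11.5% → £1.30
Extension cord £8.70: other taxable items → 9% + 2.5% county = 11.5% → £1.00
Yoga mat £26.55: athletic equipment → 4.75% + 2% county = 6.75% → £1.79
Canvas tote bag £25.50: other taxable items → 9% + 2.5% county = 11.5% → £2.93
Desk lamp £19.25: home furniture → 9.25% + 0% county = 9.25% → £1.78
Bookshelf £248.52: home furniture → 9.25% + 0% county = 9.25% → £22.99
Wall mirror £94.80: home furniture → 9.25% + 0% county = 9.25% → £8.77
Subtotal = £865.90; tax = £78.72; total due = £944.62

£944.62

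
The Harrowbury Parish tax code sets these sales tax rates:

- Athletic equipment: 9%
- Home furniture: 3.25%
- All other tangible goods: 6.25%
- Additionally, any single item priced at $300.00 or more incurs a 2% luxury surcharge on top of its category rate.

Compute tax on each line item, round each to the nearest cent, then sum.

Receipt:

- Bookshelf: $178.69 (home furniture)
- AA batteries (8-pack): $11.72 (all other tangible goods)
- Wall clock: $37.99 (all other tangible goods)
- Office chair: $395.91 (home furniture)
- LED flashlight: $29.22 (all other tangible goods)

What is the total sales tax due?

$31.53

Bookshelf $178.69: home furniture → 3.25% → $5.81
AA batteries (8-pack) $11.72: all other tangible goods → 6.25% → $0.73
Wall clock $37.99: all other tangible goods → 6.25% → $2.37
Office chair $395.91: home furniture → 3.25% + 2% surcharge = 5.25% → $20.79
LED flashlight $29.22: all other tangible goods → 6.25% → $1.83
Total tax = $5.81 + $0.73 + $2.37 + $20.79 + $1.83 = $31.53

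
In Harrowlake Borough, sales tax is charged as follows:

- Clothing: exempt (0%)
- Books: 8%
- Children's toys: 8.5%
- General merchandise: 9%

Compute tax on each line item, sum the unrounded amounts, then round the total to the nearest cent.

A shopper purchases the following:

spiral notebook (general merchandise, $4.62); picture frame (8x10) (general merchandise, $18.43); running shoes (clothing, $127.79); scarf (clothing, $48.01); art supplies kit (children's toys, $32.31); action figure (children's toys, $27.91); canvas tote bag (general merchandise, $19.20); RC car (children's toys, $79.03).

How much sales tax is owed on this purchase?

$15.64

Spiral notebook $4.62: general merchandise → 9% → $0.4158
Picture frame (8x10) $18.43: general merchandise → 9% → $1.6587
Running shoes $127.79: clothing → 0% → $0.00
Scarf $48.01: clothing → 0% → $0.00
Art supplies kit $32.31: children's toys → 8.5% → $2.74635
Action figure $27.91: children's toys → 8.5% → $2.37235
Canvas tote bag $19.20: general merchandise → 9% → $1.728
RC car $79.03: children's toys → 8.5% → $6.71755
Unrounded tax sum = $15.63875 → $15.64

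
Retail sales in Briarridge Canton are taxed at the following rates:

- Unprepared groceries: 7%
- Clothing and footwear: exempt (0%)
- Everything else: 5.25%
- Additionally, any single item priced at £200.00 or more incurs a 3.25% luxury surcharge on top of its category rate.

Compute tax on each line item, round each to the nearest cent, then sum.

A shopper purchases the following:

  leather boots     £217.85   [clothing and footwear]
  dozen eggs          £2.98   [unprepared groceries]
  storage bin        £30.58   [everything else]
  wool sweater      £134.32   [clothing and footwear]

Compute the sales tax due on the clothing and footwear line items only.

£7.08

Leather boots £217.85: clothing and footwear → 0% + 3.25% surcharge = 3.25% → £7.08
Wool sweater £134.32: clothing and footwear → 0% → £0.00
Tax on clothing and footwear = £7.08 + £0.00 = £7.08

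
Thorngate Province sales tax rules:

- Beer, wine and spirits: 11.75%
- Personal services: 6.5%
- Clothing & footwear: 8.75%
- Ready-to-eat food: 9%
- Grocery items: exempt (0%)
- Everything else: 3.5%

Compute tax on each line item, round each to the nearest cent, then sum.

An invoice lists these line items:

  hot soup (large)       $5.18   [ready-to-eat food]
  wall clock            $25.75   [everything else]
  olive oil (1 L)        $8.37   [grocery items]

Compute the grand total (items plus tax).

$40.67

Hot soup (large) $5.18: ready-to-eat food → 9% → $0.47
Wall clock $25.75: everything else → 3.5% → $0.90
Olive oil (1 L) $8.37: grocery items → 0% → $0.00
Subtotal = $39.30; tax = $1.37; total due = $40.67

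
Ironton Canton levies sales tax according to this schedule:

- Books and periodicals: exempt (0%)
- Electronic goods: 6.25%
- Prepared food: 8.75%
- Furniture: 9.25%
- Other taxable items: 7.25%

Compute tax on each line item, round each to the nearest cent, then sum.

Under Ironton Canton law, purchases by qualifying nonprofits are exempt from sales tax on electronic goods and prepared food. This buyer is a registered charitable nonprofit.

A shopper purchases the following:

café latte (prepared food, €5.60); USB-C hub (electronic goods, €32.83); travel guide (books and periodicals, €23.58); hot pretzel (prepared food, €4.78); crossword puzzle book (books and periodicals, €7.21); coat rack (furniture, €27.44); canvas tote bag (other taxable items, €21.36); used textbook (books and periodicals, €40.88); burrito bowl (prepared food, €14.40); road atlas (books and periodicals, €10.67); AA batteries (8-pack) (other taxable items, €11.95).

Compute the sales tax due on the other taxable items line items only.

Canvas tote bag €21.36: other taxable items → 7.25% → €1.55
AA batteries (8-pack) €11.95: other taxable items → 7.25% → €0.87
Tax on other taxable items = €1.55 + €0.87 = €2.42

€2.42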